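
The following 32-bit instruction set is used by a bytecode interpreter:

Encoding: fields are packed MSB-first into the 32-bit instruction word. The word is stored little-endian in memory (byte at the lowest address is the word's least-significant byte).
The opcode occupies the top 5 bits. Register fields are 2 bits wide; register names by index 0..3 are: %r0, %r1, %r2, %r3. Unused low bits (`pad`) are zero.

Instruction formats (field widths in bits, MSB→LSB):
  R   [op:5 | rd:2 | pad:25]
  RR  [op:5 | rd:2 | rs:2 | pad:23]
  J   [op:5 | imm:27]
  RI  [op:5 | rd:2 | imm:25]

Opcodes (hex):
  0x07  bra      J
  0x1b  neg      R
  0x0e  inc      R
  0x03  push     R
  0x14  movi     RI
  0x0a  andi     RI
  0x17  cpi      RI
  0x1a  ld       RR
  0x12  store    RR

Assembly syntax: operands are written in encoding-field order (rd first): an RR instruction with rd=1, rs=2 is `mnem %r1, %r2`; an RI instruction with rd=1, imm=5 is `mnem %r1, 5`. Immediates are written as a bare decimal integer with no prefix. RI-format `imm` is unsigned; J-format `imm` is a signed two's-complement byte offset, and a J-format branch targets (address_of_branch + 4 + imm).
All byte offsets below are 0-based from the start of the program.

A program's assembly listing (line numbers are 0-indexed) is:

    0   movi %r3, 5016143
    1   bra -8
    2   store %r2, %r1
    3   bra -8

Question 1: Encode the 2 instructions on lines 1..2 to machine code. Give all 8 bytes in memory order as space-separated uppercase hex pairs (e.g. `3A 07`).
L1: bra op=0x7:5|imm=-8:27 ⇒ 0x3ffffff8 ⇒ little f8 ff ff 3f
L2: store op=0x12:5|rd=2:2|rs=1:2|pad=0:23 ⇒ 0x94800000 ⇒ little 00 00 80 94

F8 FF FF 3F 00 00 80 94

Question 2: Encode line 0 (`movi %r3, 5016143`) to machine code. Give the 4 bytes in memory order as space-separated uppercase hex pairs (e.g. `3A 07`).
line 0 (movi): pack op=0x14:5|rd=3:2|imm=5016143:25 = 0xa64c8a4f; little→ 4f 8a 4c a6

4F 8A 4C A6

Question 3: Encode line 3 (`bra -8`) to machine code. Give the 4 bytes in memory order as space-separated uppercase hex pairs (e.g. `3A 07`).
F8 FF FF 3F

L3: bra op=0x7:5|imm=-8:27 ⇒ 0x3ffffff8 ⇒ little f8 ff ff 3f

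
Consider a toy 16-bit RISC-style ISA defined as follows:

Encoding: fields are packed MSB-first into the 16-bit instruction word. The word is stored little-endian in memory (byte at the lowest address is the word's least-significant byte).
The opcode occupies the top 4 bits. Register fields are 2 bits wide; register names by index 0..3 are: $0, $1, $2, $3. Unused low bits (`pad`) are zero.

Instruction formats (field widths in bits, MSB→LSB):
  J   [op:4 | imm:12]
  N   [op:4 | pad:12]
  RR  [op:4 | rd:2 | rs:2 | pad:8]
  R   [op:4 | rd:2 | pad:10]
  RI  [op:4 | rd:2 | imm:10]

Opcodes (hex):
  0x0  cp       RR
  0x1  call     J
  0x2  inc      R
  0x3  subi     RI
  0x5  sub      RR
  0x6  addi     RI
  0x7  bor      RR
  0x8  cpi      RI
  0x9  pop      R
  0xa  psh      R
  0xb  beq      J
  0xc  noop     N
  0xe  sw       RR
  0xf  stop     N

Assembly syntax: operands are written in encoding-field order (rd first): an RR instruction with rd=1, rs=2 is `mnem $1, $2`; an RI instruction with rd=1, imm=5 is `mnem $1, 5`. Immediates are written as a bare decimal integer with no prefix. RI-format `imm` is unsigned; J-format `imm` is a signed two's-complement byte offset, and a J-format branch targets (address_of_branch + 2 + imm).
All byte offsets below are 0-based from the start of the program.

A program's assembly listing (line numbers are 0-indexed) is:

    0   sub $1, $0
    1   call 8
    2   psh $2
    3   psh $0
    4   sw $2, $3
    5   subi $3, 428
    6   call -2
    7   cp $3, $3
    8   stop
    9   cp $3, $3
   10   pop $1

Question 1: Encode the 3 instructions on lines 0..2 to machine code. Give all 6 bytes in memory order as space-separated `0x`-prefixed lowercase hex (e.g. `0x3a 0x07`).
0x00 0x54 0x08 0x10 0x00 0xa8

0. sub fields op=0x5:4|rd=1:2|rs=0:2|pad=0:8 → word 5400h → 00 54
1. call fields op=0x1:4|imm=8:12 → word 1008h → 08 10
2. psh fields op=0xa:4|rd=2:2|pad=0:10 → word a800h → 00 a8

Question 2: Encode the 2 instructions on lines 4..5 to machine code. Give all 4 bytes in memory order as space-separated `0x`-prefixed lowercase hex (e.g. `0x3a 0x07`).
4. sw fields op=0xe:4|rd=2:2|rs=3:2|pad=0:8 → word eb00h → 00 eb
5. subi fields op=0x3:4|rd=3:2|imm=428:10 → word 3dach → ac 3d

0x00 0xeb 0xac 0x3d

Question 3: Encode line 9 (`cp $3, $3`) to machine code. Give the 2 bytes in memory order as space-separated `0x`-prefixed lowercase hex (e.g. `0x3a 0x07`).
0x00 0x0f

line 9 (cp): pack op=0x0:4|rd=3:2|rs=3:2|pad=0:8 = 0x0f00; little→ 00 0f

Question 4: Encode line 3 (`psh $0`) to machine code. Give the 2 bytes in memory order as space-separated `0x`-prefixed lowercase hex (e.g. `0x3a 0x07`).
line 3 (psh): pack op=0xa:4|rd=0:2|pad=0:10 = 0xa000; little→ 00 a0

0x00 0xa0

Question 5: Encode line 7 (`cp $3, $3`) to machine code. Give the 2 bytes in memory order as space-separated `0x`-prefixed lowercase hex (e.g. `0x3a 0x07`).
L7: cp op=0x0:4|rd=3:2|rs=3:2|pad=0:8 ⇒ 0x0f00 ⇒ little 00 0f

0x00 0x0f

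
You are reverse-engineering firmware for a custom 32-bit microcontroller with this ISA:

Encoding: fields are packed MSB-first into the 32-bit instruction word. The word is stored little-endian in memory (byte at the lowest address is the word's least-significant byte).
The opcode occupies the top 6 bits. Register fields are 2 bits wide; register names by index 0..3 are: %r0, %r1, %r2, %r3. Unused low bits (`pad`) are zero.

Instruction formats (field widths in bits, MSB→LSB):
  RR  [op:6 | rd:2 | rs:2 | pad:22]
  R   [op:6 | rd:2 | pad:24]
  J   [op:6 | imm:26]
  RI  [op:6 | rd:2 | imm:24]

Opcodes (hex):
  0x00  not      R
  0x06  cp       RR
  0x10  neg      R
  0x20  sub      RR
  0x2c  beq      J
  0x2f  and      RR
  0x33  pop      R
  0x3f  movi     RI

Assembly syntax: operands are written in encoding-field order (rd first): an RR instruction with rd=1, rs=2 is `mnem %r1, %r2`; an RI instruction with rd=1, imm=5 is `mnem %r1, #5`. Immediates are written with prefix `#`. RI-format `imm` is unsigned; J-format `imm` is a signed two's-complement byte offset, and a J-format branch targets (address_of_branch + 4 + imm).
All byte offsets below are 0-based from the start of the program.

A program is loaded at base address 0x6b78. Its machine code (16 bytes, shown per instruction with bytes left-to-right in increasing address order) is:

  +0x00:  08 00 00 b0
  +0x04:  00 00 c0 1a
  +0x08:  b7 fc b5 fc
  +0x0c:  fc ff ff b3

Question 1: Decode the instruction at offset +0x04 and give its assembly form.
off 0x04: read 00 00 c0 1a as little → 0x1ac00000
  op=0x1ac00000>>26=0x6 ⇒ cp (RR)
  rd@[25:24]=0x2 ⇒ %r2
  rs@[23:22]=0x3 ⇒ %r3

cp %r2, %r3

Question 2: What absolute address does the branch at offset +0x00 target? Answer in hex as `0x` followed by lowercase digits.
+0x00: 08 00 00 b0 ⇒ word 0xb0000008 (little)
  op=0xb0000008>>26=0x2c ⇒ beq (J)
  [25:0] imm=8 = #8
  target = base 0x6b78 + off 0x00 + 4 + imm 8 = 0x6b84

0x6b84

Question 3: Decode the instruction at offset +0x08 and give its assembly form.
@+08  little-endian(b7 fc b5 fc) = 0xfcb5fcb7
  op=0xfcb5fcb7>>26=0x3f ⇒ movi (RI)
  rd: (w>>24)&0x3=0x0 → %r0
  imm: (w>>0)&0xffffff=0xb5fcb7 → #11926711

movi %r0, #11926711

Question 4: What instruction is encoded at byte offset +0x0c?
[0c] fc ff ff b3 → 0xb3fffffc
  op=0xb3fffffc>>26=0x2c ⇒ beq (J)
  imm: (w>>0)&0x3ffffff=0x3fffffc (s26→-4) → #-4

beq #-4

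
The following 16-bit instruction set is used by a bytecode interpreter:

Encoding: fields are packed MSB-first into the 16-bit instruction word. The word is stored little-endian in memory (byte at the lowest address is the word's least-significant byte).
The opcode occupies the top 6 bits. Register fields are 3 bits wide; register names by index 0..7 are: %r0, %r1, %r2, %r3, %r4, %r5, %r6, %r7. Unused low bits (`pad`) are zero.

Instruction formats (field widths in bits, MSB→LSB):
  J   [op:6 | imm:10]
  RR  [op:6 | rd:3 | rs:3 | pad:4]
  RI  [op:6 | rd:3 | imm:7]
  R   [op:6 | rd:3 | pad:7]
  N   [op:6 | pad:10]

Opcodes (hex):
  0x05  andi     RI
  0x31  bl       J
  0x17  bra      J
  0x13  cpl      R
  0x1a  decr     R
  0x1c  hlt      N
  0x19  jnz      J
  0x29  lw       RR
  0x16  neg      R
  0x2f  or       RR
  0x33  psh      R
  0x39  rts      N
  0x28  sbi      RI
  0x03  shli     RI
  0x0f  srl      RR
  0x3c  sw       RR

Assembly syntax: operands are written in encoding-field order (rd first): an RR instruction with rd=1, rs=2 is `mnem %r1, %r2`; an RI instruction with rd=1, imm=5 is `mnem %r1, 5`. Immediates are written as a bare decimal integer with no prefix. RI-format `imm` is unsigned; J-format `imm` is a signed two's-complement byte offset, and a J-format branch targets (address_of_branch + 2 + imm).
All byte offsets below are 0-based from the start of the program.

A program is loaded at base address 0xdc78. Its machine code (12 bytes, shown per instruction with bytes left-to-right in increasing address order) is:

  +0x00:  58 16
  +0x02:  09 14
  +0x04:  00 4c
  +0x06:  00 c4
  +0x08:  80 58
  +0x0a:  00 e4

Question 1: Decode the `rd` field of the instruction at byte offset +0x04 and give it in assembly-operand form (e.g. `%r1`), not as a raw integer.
%r0

off 0x04: read 00 4c as little → 0x4c00
  op=0x4c00>>10=0x13 ⇒ cpl (R)
  rd: (w>>7)&0x7=0x0 → %r0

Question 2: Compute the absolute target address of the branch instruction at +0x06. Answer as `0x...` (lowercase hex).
+0x06: 00 c4 ⇒ word 0xc400 (little)
  opcode bits[15:10]=0x31: bl/J
  imm: (w>>0)&0x3ff=0x0 → 0
  target = base 0xdc78 + off 0x06 + 2 + imm 0 = 0xdc80

0xdc80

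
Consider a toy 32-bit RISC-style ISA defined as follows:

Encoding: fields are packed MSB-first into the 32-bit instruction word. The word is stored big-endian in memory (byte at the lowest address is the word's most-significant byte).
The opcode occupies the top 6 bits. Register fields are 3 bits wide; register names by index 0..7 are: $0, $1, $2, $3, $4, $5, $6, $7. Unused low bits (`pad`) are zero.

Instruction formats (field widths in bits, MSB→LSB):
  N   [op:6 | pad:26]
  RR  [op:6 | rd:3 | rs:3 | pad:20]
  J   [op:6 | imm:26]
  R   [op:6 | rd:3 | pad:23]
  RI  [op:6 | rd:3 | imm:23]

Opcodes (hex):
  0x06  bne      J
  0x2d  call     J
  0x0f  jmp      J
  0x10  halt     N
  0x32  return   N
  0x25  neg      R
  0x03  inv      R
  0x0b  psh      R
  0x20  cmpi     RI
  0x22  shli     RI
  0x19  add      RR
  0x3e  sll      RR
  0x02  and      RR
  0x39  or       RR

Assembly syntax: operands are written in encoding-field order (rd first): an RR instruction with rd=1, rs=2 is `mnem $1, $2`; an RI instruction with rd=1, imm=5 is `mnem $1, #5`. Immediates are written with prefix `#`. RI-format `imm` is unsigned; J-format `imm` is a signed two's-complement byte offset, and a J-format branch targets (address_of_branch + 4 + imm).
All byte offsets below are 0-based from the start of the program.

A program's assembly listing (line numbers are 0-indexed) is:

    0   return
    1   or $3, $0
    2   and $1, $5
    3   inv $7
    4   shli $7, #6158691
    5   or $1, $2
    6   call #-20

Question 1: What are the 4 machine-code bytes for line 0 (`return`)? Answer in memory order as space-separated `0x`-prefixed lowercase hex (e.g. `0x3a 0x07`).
0xc8 0x00 0x00 0x00

0. return fields op=0x32:6|pad=0:26 → word c8000000h → c8 00 00 00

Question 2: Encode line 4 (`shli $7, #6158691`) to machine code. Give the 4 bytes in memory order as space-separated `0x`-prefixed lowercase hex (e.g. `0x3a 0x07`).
line 4 (shli): pack op=0x22:6|rd=7:3|imm=6158691:23 = 0x8bddf963; big→ 8b dd f9 63

0x8b 0xdd 0xf9 0x63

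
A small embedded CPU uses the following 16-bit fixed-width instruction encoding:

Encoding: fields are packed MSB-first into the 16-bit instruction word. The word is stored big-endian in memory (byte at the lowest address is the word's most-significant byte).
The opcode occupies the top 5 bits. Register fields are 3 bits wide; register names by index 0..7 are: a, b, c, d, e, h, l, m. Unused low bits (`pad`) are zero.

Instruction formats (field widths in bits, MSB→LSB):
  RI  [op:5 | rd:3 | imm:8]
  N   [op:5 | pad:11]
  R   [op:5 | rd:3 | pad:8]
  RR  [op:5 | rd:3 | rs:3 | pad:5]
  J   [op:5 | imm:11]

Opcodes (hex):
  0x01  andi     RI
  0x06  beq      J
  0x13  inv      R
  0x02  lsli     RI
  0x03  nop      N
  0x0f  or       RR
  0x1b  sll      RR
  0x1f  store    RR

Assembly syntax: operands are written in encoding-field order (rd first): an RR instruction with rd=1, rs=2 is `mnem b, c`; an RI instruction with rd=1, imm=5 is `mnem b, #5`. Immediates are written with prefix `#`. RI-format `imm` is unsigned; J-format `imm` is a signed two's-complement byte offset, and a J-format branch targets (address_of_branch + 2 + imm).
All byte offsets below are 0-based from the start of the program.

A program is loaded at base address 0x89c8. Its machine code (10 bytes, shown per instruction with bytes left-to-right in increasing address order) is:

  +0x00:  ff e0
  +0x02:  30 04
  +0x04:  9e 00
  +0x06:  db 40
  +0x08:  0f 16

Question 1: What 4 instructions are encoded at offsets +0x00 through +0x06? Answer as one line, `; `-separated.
+0x00: ff e0 ⇒ word 0xffe0 (big)
  op=0xffe0>>11=0x1f ⇒ store (RR)
  [10:8] rd=7 = m
  [7:5] rs=7 = m
+0x02: 30 04 ⇒ word 0x3004 (big)
  op=0x3004>>11=0x6 ⇒ beq (J)
  [10:0] imm=4 = #4
+0x04: 9e 00 ⇒ word 0x9e00 (big)
  op=0x9e00>>11=0x13 ⇒ inv (R)
  [10:8] rd=6 = l
+0x06: db 40 ⇒ word 0xdb40 (big)
  op=0xdb40>>11=0x1b ⇒ sll (RR)
  [10:8] rd=3 = d
  [7:5] rs=2 = c

store m, m; beq #4; inv l; sll d, c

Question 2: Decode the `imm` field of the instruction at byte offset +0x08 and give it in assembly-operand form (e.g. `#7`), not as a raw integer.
#22

[08] 0f 16 → 0x0f16
  opcode bits[15:11]=0x1: andi/RI
  [10:8] rd=7 = m
  [7:0] imm=22 = #22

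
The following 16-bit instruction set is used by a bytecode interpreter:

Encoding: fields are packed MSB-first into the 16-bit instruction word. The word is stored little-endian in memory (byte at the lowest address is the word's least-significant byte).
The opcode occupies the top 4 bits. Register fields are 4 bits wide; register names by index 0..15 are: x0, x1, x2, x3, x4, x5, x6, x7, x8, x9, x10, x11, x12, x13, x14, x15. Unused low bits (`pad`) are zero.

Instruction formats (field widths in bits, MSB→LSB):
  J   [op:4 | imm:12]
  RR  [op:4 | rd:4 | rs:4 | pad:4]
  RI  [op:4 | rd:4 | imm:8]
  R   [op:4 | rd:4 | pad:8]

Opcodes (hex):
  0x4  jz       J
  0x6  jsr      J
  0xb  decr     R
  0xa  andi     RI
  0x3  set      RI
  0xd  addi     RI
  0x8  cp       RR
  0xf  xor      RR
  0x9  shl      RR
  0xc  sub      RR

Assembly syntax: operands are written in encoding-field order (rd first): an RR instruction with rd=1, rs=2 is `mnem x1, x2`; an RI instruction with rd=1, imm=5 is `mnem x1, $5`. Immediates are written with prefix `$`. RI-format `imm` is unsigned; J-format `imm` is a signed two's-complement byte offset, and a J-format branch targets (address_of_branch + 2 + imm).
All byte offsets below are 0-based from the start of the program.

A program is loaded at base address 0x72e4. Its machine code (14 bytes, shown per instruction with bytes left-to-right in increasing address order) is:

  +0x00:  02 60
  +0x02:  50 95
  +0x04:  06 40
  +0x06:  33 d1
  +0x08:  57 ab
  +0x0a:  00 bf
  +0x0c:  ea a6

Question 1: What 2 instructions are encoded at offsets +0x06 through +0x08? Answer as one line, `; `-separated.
addi x1, $51; andi x11, $87

+0x06: 33 d1 ⇒ word 0xd133 (little)
  op=0xd133>>12=0xd ⇒ addi (RI)
  rd: (w>>8)&0xf=0x1 → x1
  imm: (w>>0)&0xff=0x33 → $51
+0x08: 57 ab ⇒ word 0xab57 (little)
  op=0xab57>>12=0xa ⇒ andi (RI)
  rd: (w>>8)&0xf=0xb → x11
  imm: (w>>0)&0xff=0x57 → $87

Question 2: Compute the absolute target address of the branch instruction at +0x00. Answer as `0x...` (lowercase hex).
[00] 02 60 → 0x6002
  opcode bits[15:12]=0x6: jsr/J
  imm@[11:0]=0x2 ⇒ $2
  target = base 0x72e4 + off 0x00 + 2 + imm 2 = 0x72e8

0x72e8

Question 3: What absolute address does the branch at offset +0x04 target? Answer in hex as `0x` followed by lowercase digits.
+0x04: 06 40 ⇒ word 0x4006 (little)
  opcode bits[15:12]=0x4: jz/J
  imm@[11:0]=0x6 ⇒ $6
  target = base 0x72e4 + off 0x04 + 2 + imm 6 = 0x72f0

0x72f0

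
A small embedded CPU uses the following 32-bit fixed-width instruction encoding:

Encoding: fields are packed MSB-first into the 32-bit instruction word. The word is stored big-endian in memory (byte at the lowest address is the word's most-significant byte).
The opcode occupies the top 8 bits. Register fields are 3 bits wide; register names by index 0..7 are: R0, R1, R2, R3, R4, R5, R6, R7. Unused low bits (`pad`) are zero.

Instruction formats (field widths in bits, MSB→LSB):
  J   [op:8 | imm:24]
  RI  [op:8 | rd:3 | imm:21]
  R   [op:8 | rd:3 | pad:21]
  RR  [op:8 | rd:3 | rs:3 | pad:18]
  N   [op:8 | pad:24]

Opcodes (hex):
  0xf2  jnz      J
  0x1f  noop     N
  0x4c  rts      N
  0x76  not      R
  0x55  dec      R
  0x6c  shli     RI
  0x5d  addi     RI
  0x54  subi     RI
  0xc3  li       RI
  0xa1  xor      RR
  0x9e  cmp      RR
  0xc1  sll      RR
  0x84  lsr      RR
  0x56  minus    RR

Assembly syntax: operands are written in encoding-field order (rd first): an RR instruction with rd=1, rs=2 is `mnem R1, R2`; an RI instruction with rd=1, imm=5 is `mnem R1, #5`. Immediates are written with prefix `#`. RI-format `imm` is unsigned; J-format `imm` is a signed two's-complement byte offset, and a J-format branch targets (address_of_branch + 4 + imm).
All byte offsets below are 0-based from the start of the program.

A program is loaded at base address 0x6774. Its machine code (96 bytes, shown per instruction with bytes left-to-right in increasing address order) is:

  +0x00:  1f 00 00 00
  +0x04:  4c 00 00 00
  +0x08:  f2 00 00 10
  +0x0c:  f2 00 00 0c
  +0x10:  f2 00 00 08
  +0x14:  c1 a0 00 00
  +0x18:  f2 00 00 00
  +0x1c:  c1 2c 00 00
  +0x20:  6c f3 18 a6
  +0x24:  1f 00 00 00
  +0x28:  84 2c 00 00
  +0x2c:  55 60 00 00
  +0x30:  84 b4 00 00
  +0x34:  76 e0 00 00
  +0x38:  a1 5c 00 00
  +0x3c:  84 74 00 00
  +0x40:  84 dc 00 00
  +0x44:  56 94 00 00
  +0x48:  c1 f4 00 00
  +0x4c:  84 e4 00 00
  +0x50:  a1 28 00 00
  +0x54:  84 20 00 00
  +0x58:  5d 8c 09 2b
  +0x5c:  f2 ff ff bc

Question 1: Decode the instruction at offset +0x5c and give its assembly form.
[5c] f2 ff ff bc → 0xf2ffffbc
  top 8b → 0xf2 → jnz [J]
  imm@[23:0]=0xffffbc (s24→-68) ⇒ #-68

jnz #-68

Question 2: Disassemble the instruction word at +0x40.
+0x40: 84 dc 00 00 ⇒ word 0x84dc0000 (big)
  op=0x84dc0000>>24=0x84 ⇒ lsr (RR)
  rd: (w>>21)&0x7=0x6 → R6
  rs: (w>>18)&0x7=0x7 → R7

lsr R6, R7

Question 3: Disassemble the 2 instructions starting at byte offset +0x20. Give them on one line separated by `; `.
shli R7, #1251494; noop

[20] 6c f3 18 a6 → 0x6cf318a6
  top 8b → 0x6c → shli [RI]
  rd@[23:21]=0x7 ⇒ R7
  imm@[20:0]=0x1318a6 ⇒ #1251494
[24] 1f 00 00 00 → 0x1f000000
  top 8b → 0x1f → noop [N]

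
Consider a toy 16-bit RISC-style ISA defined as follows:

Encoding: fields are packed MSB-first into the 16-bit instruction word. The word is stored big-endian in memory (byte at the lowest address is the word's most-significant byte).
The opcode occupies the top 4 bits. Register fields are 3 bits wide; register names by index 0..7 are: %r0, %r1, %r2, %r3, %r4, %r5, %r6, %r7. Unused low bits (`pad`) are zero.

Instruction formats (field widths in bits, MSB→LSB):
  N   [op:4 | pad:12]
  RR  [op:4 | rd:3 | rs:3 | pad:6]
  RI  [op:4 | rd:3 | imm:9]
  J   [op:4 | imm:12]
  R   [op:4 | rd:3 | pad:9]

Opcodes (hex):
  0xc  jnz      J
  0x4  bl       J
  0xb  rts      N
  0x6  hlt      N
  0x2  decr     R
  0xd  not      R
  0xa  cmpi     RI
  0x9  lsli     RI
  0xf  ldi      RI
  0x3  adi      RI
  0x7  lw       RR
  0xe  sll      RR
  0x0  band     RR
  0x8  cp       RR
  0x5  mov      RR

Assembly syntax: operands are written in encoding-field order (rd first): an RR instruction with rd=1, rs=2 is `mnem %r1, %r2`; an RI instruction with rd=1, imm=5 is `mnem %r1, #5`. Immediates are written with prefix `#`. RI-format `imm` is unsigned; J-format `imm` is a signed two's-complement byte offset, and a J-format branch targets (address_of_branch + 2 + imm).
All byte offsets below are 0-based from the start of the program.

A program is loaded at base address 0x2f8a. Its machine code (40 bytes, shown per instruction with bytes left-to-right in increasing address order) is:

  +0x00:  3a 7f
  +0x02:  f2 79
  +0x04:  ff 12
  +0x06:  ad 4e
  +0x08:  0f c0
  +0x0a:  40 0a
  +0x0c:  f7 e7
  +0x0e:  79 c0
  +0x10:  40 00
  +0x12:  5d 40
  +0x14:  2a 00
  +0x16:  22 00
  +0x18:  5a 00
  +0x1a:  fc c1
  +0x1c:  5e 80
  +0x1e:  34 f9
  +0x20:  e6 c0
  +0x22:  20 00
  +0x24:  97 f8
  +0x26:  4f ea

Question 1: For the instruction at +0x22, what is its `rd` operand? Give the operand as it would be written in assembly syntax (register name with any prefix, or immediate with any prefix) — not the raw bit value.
%r0

+0x22: 20 00 ⇒ word 0x2000 (big)
  op=0x2000>>12=0x2 ⇒ decr (R)
  rd@[11:9]=0x0 ⇒ %r0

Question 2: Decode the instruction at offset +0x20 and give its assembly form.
sll %r3, %r3

+0x20: e6 c0 ⇒ word 0xe6c0 (big)
  op=0xe6c0>>12=0xe ⇒ sll (RR)
  rd: (w>>9)&0x7=0x3 → %r3
  rs: (w>>6)&0x7=0x3 → %r3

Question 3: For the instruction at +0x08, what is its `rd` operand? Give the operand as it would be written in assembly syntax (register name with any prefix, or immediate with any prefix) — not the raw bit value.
%r7

+0x08: 0f c0 ⇒ word 0x0fc0 (big)
  top 4b → 0x0 → band [RR]
  [11:9] rd=7 = %r7
  [8:6] rs=7 = %r7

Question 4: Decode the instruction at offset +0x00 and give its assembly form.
off 0x00: read 3a 7f as big → 0x3a7f
  opcode bits[15:12]=0x3: adi/RI
  rd: (w>>9)&0x7=0x5 → %r5
  imm: (w>>0)&0x1ff=0x7f → #127

adi %r5, #127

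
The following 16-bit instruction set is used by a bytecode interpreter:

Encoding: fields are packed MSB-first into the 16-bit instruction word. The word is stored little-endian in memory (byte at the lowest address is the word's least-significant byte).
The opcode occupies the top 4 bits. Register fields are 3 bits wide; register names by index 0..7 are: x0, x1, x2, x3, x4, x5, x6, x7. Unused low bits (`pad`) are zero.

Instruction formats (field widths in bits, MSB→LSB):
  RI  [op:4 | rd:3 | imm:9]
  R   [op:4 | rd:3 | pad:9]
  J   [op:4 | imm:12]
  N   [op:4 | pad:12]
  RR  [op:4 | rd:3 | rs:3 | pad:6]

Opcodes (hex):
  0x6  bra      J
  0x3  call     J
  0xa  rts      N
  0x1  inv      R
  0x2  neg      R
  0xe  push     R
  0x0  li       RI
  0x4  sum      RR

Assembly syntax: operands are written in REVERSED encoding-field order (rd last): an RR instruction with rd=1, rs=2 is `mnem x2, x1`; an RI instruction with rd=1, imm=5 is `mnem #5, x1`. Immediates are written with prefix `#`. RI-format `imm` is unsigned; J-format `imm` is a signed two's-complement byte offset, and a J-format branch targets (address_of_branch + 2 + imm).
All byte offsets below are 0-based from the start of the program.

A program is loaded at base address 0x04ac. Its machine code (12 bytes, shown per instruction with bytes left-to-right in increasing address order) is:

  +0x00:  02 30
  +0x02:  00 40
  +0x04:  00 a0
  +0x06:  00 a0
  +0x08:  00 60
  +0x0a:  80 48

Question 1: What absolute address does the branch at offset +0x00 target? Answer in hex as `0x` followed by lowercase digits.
@+00  little-endian(02 30) = 0x3002
  op=0x3002>>12=0x3 ⇒ call (J)
  imm: (w>>0)&0xfff=0x2 → #2
  target = base 0x04ac + off 0x00 + 2 + imm 2 = 0x04b0

0x04b0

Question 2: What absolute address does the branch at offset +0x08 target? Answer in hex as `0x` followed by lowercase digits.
0x04b6

off 0x08: read 00 60 as little → 0x6000
  op=0x6000>>12=0x6 ⇒ bra (J)
  imm@[11:0]=0x0 ⇒ #0
  target = base 0x04ac + off 0x08 + 2 + imm 0 = 0x04b6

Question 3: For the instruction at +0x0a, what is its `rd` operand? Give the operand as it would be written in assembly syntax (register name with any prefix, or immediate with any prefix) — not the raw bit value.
x4

off 0x0a: read 80 48 as little → 0x4880
  opcode bits[15:12]=0x4: sum/RR
  rd: (w>>9)&0x7=0x4 → x4
  rs: (w>>6)&0x7=0x2 → x2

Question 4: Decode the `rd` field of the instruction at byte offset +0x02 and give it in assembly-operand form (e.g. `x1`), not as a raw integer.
[02] 00 40 → 0x4000
  top 4b → 0x4 → sum [RR]
  rd@[11:9]=0x0 ⇒ x0
  rs@[8:6]=0x0 ⇒ x0

x0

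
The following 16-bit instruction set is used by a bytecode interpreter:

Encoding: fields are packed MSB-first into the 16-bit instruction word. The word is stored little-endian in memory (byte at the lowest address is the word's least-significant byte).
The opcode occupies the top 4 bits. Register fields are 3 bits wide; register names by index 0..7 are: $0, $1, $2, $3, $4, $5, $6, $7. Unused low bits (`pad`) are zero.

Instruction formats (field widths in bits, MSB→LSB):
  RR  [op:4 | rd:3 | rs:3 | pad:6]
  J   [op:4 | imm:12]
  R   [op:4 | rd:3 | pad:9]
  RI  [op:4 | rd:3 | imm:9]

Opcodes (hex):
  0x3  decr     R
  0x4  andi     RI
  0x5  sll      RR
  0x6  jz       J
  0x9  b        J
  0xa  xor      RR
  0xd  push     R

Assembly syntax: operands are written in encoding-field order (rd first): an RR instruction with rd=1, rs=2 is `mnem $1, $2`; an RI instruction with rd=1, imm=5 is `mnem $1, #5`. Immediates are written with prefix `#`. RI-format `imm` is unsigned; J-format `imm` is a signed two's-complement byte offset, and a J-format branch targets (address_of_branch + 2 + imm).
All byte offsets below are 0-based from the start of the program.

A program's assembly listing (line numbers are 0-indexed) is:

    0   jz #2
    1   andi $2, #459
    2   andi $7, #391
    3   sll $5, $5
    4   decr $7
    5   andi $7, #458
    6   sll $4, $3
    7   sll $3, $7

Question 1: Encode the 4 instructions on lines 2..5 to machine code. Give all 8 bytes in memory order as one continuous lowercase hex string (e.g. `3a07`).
874f405b003eca4f

2. andi fields op=0x4:4|rd=7:3|imm=391:9 → word 4f87h → 87 4f
3. sll fields op=0x5:4|rd=5:3|rs=5:3|pad=0:6 → word 5b40h → 40 5b
4. decr fields op=0x3:4|rd=7:3|pad=0:9 → word 3e00h → 00 3e
5. andi fields op=0x4:4|rd=7:3|imm=458:9 → word 4fcah → ca 4f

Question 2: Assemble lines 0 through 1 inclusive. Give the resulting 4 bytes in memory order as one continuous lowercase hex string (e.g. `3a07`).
L0: jz op=0x6:4|imm=2:12 ⇒ 0x6002 ⇒ little 02 60
L1: andi op=0x4:4|rd=2:3|imm=459:9 ⇒ 0x45cb ⇒ little cb 45

0260cb45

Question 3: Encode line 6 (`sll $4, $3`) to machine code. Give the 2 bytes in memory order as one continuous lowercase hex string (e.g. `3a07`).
line 6 (sll): pack op=0x5:4|rd=4:3|rs=3:3|pad=0:6 = 0x58c0; little→ c0 58

c058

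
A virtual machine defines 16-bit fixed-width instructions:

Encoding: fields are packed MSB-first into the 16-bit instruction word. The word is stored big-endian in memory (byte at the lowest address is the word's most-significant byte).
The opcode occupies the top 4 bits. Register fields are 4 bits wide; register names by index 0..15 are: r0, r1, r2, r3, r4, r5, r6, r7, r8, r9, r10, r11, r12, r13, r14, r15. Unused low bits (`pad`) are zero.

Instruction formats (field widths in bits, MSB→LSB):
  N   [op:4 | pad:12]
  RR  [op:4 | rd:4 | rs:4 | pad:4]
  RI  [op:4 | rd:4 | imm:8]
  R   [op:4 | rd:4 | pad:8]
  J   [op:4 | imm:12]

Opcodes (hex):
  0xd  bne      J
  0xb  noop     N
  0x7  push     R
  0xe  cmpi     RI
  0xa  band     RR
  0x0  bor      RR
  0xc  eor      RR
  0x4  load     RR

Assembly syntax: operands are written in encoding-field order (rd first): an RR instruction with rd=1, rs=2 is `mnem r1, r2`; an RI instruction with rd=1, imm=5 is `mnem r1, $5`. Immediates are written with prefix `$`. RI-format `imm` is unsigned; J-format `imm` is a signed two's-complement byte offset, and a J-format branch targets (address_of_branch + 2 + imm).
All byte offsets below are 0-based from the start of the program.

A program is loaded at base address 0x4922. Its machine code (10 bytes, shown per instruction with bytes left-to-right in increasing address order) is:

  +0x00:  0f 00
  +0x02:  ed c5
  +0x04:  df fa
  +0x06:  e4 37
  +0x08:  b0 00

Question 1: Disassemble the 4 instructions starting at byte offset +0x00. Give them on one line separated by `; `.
bor r15, r0; cmpi r13, $197; bne $-6; cmpi r4, $55

+0x00: 0f 00 ⇒ word 0x0f00 (big)
  top 4b → 0x0 → bor [RR]
  rd@[11:8]=0xf ⇒ r15
  rs@[7:4]=0x0 ⇒ r0
+0x02: ed c5 ⇒ word 0xedc5 (big)
  top 4b → 0xe → cmpi [RI]
  rd@[11:8]=0xd ⇒ r13
  imm@[7:0]=0xc5 ⇒ $197
+0x04: df fa ⇒ word 0xdffa (big)
  top 4b → 0xd → bne [J]
  imm@[11:0]=0xffa (s12→-6) ⇒ $-6
+0x06: e4 37 ⇒ word 0xe437 (big)
  top 4b → 0xe → cmpi [RI]
  rd@[11:8]=0x4 ⇒ r4
  imm@[7:0]=0x37 ⇒ $55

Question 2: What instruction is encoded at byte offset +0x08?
noop

+0x08: b0 00 ⇒ word 0xb000 (big)
  top 4b → 0xb → noop [N]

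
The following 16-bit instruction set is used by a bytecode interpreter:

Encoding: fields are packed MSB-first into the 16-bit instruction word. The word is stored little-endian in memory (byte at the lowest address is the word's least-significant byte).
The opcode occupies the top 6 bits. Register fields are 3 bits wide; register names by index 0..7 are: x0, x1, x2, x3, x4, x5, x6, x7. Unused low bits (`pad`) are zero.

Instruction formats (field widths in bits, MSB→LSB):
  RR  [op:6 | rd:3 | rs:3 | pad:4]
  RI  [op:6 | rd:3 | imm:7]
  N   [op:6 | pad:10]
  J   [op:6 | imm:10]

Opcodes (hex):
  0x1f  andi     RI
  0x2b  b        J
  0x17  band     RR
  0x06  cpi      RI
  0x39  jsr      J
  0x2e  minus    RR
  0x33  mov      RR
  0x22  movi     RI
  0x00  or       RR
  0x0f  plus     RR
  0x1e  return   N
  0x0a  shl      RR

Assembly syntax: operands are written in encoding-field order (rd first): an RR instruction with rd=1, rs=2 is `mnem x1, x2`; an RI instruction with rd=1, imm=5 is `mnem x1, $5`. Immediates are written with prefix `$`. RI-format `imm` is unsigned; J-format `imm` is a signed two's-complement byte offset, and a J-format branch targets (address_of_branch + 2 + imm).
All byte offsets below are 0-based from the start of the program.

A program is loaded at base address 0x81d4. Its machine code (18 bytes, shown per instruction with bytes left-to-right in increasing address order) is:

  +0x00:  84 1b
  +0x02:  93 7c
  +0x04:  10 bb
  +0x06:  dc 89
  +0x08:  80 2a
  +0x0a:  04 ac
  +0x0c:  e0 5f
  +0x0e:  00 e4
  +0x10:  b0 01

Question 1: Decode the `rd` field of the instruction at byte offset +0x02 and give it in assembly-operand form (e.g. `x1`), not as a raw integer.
off 0x02: read 93 7c as little → 0x7c93
  opcode bits[15:10]=0x1f: andi/RI
  [9:7] rd=1 = x1
  [6:0] imm=19 = $19

x1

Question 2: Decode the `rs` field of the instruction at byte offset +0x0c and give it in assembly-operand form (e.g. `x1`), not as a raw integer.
x6

@+0c  little-endian(e0 5f) = 0x5fe0
  opcode bits[15:10]=0x17: band/RR
  [9:7] rd=7 = x7
  [6:4] rs=6 = x6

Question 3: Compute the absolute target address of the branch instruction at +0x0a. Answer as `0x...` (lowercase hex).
[0a] 04 ac → 0xac04
  top 6b → 0x2b → b [J]
  imm@[9:0]=0x4 ⇒ $4
  target = base 0x81d4 + off 0x0a + 2 + imm 4 = 0x81e4

0x81e4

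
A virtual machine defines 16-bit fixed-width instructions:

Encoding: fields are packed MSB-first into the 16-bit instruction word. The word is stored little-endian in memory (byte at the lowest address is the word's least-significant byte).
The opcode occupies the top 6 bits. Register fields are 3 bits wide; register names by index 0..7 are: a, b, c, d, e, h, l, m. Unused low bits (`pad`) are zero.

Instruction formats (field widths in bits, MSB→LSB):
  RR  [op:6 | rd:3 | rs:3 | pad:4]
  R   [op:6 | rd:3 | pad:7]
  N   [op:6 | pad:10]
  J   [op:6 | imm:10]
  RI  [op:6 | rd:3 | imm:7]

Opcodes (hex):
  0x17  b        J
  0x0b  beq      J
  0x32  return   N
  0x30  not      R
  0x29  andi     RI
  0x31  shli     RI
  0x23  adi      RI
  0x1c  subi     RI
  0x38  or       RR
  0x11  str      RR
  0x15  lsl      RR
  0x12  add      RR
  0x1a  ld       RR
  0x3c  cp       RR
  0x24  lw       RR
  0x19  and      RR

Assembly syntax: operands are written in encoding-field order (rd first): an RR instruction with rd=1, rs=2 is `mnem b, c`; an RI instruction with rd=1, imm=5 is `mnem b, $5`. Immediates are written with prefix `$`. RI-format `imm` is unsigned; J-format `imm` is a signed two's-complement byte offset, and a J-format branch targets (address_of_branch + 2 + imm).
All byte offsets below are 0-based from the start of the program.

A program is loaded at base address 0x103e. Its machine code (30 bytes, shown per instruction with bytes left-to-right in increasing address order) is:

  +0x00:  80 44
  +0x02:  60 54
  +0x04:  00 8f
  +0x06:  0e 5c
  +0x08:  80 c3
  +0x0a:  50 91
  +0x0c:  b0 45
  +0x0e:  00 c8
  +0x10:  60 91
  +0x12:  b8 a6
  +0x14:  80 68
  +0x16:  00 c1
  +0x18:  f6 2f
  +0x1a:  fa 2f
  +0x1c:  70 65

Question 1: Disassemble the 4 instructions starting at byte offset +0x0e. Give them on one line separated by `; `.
+0x0e: 00 c8 ⇒ word 0xc800 (little)
  opcode bits[15:10]=0x32: return/N
+0x10: 60 91 ⇒ word 0x9160 (little)
  opcode bits[15:10]=0x24: lw/RR
  rd: (w>>7)&0x7=0x2 → c
  rs: (w>>4)&0x7=0x6 → l
+0x12: b8 a6 ⇒ word 0xa6b8 (little)
  opcode bits[15:10]=0x29: andi/RI
  rd: (w>>7)&0x7=0x5 → h
  imm: (w>>0)&0x7f=0x38 → $56
+0x14: 80 68 ⇒ word 0x6880 (little)
  opcode bits[15:10]=0x1a: ld/RR
  rd: (w>>7)&0x7=0x1 → b
  rs: (w>>4)&0x7=0x0 → a

return; lw c, l; andi h, $56; ld b, a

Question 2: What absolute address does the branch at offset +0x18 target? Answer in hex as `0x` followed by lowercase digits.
0x104e

[18] f6 2f → 0x2ff6
  opcode bits[15:10]=0xb: beq/J
  [9:0] imm=1014 (s10→-10) = $-10
  target = base 0x103e + off 0x18 + 2 + imm -10 = 0x104e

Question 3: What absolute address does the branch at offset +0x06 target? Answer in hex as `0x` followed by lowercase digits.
0x1054

[06] 0e 5c → 0x5c0e
  op=0x5c0e>>10=0x17 ⇒ b (J)
  imm: (w>>0)&0x3ff=0xe → $14
  target = base 0x103e + off 0x06 + 2 + imm 14 = 0x1054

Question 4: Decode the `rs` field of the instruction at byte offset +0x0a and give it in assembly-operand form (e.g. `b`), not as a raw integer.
h

+0x0a: 50 91 ⇒ word 0x9150 (little)
  op=0x9150>>10=0x24 ⇒ lw (RR)
  rd: (w>>7)&0x7=0x2 → c
  rs: (w>>4)&0x7=0x5 → h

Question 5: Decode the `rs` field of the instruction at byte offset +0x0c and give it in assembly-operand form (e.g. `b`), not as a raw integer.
d

[0c] b0 45 → 0x45b0
  op=0x45b0>>10=0x11 ⇒ str (RR)
  rd: (w>>7)&0x7=0x3 → d
  rs: (w>>4)&0x7=0x3 → d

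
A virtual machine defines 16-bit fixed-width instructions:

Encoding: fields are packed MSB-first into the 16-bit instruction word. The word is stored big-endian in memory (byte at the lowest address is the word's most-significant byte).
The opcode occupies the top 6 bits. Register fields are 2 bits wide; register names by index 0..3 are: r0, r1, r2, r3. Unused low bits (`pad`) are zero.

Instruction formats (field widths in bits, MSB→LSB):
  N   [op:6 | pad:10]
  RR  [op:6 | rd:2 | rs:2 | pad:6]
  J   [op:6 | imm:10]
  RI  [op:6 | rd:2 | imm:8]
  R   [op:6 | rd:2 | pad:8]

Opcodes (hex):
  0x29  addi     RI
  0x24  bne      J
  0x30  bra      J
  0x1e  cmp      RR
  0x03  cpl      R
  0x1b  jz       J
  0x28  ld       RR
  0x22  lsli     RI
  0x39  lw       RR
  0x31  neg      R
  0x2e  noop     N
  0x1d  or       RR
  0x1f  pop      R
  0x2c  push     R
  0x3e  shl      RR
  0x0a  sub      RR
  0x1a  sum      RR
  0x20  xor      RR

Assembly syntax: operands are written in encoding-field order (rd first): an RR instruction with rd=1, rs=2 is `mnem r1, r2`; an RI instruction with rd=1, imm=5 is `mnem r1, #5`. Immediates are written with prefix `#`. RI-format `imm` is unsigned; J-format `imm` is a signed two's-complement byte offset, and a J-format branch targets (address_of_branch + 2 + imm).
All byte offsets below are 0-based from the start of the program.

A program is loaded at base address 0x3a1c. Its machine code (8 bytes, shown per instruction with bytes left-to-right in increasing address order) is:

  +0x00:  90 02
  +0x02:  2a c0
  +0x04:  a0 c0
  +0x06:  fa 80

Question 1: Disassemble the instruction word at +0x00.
bne #2

[00] 90 02 → 0x9002
  top 6b → 0x24 → bne [J]
  imm: (w>>0)&0x3ff=0x2 → #2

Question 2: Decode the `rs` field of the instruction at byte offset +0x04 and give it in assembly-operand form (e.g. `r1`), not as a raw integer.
off 0x04: read a0 c0 as big → 0xa0c0
  top 6b → 0x28 → ld [RR]
  rd: (w>>8)&0x3=0x0 → r0
  rs: (w>>6)&0x3=0x3 → r3

r3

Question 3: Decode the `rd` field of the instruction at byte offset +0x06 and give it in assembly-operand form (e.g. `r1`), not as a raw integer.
r2

[06] fa 80 → 0xfa80
  op=0xfa80>>10=0x3e ⇒ shl (RR)
  rd: (w>>8)&0x3=0x2 → r2
  rs: (w>>6)&0x3=0x2 → r2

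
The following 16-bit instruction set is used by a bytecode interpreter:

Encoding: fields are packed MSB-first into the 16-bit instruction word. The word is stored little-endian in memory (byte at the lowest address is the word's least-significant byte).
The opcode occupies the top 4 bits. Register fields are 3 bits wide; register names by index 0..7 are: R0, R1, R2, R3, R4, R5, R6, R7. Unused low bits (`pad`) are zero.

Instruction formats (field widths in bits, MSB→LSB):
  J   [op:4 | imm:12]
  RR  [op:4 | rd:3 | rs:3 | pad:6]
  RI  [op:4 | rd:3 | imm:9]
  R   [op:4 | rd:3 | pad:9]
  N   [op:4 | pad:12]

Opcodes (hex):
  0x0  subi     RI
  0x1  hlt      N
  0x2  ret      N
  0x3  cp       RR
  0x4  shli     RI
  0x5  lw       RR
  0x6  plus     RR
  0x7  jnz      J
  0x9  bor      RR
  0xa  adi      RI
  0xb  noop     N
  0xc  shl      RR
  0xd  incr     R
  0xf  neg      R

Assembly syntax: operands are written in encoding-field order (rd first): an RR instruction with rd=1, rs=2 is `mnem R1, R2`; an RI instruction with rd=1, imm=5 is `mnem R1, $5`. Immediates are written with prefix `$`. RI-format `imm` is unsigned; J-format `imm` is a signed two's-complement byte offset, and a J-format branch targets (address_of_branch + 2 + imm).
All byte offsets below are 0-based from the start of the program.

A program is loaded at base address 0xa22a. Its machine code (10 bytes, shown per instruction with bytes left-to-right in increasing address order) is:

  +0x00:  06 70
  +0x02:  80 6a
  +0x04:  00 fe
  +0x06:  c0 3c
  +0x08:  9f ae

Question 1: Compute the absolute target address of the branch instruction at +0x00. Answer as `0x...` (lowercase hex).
0xa232

+0x00: 06 70 ⇒ word 0x7006 (little)
  opcode bits[15:12]=0x7: jnz/J
  [11:0] imm=6 = $6
  target = base 0xa22a + off 0x00 + 2 + imm 6 = 0xa232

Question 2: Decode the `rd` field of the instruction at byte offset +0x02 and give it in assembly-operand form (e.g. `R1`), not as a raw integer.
off 0x02: read 80 6a as little → 0x6a80
  op=0x6a80>>12=0x6 ⇒ plus (RR)
  rd@[11:9]=0x5 ⇒ R5
  rs@[8:6]=0x2 ⇒ R2

R5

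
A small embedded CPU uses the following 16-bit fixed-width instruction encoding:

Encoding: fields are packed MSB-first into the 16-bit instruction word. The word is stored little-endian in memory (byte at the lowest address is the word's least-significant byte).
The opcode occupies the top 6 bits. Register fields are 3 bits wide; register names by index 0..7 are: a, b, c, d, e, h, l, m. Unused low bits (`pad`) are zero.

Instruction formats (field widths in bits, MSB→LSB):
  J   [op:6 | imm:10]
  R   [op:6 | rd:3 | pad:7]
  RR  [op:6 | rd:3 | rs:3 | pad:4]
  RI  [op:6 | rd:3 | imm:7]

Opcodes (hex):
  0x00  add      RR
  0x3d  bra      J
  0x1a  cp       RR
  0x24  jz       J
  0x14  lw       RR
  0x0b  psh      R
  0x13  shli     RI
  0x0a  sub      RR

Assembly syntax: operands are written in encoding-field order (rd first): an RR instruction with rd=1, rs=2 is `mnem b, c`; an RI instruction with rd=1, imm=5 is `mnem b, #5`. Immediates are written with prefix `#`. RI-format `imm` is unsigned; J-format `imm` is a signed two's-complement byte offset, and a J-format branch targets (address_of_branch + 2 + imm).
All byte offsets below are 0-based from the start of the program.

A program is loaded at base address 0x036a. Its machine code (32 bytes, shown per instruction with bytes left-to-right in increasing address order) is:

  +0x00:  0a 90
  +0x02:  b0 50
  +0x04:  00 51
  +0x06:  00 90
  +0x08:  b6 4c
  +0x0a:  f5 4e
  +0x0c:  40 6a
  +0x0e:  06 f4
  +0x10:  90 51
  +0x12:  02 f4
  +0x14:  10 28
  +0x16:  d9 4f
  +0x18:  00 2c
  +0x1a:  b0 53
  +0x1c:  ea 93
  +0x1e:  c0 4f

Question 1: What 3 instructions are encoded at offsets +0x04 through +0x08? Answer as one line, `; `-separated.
lw c, a; jz #0; shli b, #54

[04] 00 51 → 0x5100
  opcode bits[15:10]=0x14: lw/RR
  rd@[9:7]=0x2 ⇒ c
  rs@[6:4]=0x0 ⇒ a
[06] 00 90 → 0x9000
  opcode bits[15:10]=0x24: jz/J
  imm@[9:0]=0x0 ⇒ #0
[08] b6 4c → 0x4cb6
  opcode bits[15:10]=0x13: shli/RI
  rd@[9:7]=0x1 ⇒ b
  imm@[6:0]=0x36 ⇒ #54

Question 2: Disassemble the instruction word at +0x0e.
off 0x0e: read 06 f4 as little → 0xf406
  op=0xf406>>10=0x3d ⇒ bra (J)
  imm@[9:0]=0x6 ⇒ #6

bra #6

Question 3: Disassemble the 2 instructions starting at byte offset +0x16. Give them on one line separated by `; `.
off 0x16: read d9 4f as little → 0x4fd9
  top 6b → 0x13 → shli [RI]
  rd: (w>>7)&0x7=0x7 → m
  imm: (w>>0)&0x7f=0x59 → #89
off 0x18: read 00 2c as little → 0x2c00
  top 6b → 0xb → psh [R]
  rd: (w>>7)&0x7=0x0 → a

shli m, #89; psh a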